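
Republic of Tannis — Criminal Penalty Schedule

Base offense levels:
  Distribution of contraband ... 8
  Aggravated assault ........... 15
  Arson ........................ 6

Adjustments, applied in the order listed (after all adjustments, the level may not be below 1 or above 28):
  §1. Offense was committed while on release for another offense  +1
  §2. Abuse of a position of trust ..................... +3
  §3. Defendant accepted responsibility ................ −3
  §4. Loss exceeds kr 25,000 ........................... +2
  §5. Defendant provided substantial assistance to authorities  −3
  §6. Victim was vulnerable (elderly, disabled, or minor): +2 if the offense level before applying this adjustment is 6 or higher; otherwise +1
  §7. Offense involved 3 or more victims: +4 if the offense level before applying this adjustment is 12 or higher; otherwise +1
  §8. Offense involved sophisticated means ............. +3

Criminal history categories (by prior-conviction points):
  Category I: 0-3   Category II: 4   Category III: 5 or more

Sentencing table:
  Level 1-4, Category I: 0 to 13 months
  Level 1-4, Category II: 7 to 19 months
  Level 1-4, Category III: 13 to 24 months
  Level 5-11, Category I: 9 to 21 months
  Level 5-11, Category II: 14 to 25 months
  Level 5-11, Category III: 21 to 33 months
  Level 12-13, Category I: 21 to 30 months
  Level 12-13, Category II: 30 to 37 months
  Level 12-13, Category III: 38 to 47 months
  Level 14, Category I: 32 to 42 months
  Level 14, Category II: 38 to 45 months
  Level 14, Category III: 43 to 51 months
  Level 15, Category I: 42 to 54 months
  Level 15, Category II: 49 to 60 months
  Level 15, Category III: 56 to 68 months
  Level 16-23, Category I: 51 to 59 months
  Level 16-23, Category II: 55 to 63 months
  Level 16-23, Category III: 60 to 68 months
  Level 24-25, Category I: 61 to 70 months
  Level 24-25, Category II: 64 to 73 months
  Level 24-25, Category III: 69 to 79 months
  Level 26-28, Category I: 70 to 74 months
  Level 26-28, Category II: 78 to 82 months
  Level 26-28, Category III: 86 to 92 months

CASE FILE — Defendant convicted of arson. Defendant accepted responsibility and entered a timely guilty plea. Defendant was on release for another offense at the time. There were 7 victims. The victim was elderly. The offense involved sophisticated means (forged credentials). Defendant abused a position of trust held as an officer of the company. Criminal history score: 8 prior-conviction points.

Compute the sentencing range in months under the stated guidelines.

Base offense level for arson: 6.
§1 applies: 6 + 1 = 7.
§2 applies: 7 + 3 = 10.
§3 applies: 10 − 3 = 7.
§4 does not apply.
§6 applies (level before this adjustment is 7 ≥ 6, so +2): 7 + 2 = 9.
§7 applies (level before this adjustment is 9 < 12, so +1): 9 + 1 = 10.
§8 applies: 10 + 3 = 13.
Final offense level: 13.
Criminal history: 8 prior points → Category III (5+).
Level 13 falls in the 12-13 band.
Grid: Level 12-13 × Category III = 38-47 months.

38-47 months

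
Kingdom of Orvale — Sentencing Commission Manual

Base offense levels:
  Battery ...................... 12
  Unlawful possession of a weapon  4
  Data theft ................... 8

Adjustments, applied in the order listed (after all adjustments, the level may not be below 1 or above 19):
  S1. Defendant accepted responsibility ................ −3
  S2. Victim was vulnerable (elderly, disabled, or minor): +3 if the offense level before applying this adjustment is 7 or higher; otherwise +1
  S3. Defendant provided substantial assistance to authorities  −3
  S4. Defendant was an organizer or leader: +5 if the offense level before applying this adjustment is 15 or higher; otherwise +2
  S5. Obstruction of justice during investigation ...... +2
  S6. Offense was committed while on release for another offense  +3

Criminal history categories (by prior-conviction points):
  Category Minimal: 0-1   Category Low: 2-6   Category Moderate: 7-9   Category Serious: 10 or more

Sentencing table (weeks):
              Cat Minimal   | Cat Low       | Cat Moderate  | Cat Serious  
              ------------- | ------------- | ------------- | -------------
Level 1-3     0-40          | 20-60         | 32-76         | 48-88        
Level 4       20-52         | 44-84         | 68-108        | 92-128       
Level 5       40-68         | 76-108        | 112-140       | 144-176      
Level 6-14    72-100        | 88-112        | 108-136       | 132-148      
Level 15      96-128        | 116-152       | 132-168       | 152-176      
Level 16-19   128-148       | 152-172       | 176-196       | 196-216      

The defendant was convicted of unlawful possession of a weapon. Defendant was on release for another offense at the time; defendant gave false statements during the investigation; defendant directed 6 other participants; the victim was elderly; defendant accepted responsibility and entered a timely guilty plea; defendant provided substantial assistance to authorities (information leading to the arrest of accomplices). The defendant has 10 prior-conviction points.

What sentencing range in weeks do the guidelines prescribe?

132-148 weeks

Base offense level for unlawful possession of a weapon: 4.
S1 applies: 4 − 3 = 1.
S2 applies (level before this adjustment is 1 < 7, so +1): 1 + 1 = 2.
S3 applies: 2 − 3 = -1.
S4 applies (level before this adjustment is -1 < 15, so +2): -1 + 2 = 1.
S5 applies: 1 + 2 = 3.
S6 applies: 3 + 3 = 6.
Final offense level: 6.
Criminal history: 10 prior points → Category Serious (10+).
Level 6 falls in the 6-14 band.
Grid: Level 6-14 × Category Serious = 132-148 weeks.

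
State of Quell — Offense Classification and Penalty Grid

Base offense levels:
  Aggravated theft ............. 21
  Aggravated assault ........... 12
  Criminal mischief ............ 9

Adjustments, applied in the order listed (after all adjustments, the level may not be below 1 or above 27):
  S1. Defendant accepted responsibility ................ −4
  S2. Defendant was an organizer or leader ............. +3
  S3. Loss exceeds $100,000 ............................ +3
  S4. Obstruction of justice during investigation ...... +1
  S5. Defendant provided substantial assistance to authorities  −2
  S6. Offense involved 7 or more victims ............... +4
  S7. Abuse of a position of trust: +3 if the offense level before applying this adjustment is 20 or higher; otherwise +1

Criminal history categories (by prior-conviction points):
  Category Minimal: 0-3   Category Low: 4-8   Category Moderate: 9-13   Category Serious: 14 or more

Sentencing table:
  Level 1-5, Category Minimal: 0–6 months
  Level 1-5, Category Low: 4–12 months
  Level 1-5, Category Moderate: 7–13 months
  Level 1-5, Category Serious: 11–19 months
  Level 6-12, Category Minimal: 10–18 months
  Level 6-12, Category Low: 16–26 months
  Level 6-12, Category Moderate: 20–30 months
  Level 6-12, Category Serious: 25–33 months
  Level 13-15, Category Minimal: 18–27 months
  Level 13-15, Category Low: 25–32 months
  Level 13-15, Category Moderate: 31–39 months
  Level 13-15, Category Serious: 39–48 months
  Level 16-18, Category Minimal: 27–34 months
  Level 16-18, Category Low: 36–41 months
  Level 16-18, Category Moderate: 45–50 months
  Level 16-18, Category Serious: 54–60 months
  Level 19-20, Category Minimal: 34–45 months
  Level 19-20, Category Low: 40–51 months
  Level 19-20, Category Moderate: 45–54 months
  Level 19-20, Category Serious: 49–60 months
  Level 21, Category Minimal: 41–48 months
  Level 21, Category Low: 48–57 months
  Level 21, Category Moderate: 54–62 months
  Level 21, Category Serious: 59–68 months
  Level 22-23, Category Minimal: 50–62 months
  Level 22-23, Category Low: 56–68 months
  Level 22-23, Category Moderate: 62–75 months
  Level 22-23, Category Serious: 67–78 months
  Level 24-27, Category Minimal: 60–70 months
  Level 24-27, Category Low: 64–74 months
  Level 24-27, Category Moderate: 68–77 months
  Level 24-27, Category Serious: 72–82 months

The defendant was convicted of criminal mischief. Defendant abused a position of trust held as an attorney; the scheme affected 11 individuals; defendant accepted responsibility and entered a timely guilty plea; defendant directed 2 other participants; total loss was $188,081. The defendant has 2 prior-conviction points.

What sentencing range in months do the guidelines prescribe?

Base offense level for criminal mischief: 9.
S1 applies: 9 − 4 = 5.
S2 applies: 5 + 3 = 8.
S3 applies: 8 + 3 = 11.
S4 does not apply.
S5 does not apply.
S6 applies: 11 + 4 = 15.
S7 applies (level before this adjustment is 15 < 20, so +1): 15 + 1 = 16.
Final offense level: 16.
Criminal history: 2 prior points → Category Minimal (0-3).
Level 16 falls in the 16-18 band.
Grid: Level 16-18 × Category Minimal = 27-34 months.

27-34 months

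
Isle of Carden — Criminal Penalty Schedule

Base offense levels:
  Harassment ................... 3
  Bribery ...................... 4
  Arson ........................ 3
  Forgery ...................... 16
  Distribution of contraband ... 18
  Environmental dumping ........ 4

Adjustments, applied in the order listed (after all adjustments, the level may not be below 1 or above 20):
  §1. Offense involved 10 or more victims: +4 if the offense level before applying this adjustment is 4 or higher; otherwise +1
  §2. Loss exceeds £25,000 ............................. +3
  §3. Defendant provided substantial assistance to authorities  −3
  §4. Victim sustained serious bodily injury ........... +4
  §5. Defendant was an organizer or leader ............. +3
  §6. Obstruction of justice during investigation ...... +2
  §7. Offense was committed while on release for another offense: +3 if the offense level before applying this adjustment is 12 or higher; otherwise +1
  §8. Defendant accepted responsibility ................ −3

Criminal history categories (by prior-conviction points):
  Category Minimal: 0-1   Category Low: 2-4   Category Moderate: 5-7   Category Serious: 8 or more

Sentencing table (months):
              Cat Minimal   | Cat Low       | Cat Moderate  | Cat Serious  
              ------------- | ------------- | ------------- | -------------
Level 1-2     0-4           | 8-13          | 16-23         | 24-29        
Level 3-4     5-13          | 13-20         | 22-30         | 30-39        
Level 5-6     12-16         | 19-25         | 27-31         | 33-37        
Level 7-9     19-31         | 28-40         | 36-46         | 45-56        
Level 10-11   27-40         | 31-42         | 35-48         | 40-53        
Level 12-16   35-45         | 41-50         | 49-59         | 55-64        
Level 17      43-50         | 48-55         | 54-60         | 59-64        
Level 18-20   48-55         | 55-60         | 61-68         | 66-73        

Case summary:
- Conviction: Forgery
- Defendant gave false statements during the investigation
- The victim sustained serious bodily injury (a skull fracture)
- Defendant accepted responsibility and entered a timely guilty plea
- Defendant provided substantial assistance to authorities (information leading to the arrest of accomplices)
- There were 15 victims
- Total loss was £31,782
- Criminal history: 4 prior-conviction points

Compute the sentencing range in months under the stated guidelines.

Base offense level for forgery: 16.
§1 applies (level before this adjustment is 16 ≥ 4, so +4): 16 + 4 = 20.
§2 applies: 20 + 3 = 23.
§3 applies: 23 − 3 = 20.
§4 applies: 20 + 4 = 24.
§5 does not apply.
§6 applies: 24 + 2 = 26.
§8 applies: 26 − 3 = 23.
Level 23 exceeds the maximum of 20; capped at 20.
Final offense level: 20.
Criminal history: 4 prior points → Category Low (2-4).
Level 20 falls in the 18-20 band.
Grid: Level 18-20 × Category Low = 55-60 months.

55-60 months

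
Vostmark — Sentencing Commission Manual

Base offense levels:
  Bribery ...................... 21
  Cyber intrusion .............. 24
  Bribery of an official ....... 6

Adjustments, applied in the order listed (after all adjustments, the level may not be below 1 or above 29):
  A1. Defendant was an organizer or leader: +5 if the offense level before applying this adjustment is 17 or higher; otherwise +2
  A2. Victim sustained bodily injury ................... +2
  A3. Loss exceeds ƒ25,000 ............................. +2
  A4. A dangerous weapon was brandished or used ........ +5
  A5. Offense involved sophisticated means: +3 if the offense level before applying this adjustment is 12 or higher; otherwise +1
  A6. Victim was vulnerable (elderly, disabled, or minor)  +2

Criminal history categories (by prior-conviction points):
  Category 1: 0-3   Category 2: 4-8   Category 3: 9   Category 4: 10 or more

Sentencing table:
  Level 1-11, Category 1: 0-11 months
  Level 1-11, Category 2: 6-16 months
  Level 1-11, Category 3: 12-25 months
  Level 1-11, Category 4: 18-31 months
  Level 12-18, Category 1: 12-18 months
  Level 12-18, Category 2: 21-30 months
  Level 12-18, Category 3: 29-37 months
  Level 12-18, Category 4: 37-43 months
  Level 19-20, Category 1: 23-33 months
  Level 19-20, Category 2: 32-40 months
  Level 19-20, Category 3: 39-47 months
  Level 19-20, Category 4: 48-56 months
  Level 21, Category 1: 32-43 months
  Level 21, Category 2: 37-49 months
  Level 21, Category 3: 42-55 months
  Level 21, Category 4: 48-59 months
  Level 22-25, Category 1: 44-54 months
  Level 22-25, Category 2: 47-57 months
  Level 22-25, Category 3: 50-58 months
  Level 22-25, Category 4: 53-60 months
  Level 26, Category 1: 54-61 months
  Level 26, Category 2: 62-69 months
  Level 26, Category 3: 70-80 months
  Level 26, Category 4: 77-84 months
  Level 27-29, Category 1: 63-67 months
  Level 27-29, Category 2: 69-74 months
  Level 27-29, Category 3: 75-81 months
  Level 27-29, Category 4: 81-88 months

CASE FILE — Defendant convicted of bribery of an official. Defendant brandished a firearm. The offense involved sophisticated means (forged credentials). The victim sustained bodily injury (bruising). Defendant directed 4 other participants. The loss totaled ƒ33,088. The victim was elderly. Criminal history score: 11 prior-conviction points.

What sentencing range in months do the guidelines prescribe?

53-60 months

Base offense level for bribery of an official: 6.
A1 applies (level before this adjustment is 6 < 17, so +2): 6 + 2 = 8.
A2 applies: 8 + 2 = 10.
A3 applies: 10 + 2 = 12.
A4 applies: 12 + 5 = 17.
A5 applies (level before this adjustment is 17 ≥ 12, so +3): 17 + 3 = 20.
A6 applies: 20 + 2 = 22.
Final offense level: 22.
Criminal history: 11 prior points → Category 4 (10+).
Level 22 falls in the 22-25 band.
Grid: Level 22-25 × Category 4 = 53-60 months.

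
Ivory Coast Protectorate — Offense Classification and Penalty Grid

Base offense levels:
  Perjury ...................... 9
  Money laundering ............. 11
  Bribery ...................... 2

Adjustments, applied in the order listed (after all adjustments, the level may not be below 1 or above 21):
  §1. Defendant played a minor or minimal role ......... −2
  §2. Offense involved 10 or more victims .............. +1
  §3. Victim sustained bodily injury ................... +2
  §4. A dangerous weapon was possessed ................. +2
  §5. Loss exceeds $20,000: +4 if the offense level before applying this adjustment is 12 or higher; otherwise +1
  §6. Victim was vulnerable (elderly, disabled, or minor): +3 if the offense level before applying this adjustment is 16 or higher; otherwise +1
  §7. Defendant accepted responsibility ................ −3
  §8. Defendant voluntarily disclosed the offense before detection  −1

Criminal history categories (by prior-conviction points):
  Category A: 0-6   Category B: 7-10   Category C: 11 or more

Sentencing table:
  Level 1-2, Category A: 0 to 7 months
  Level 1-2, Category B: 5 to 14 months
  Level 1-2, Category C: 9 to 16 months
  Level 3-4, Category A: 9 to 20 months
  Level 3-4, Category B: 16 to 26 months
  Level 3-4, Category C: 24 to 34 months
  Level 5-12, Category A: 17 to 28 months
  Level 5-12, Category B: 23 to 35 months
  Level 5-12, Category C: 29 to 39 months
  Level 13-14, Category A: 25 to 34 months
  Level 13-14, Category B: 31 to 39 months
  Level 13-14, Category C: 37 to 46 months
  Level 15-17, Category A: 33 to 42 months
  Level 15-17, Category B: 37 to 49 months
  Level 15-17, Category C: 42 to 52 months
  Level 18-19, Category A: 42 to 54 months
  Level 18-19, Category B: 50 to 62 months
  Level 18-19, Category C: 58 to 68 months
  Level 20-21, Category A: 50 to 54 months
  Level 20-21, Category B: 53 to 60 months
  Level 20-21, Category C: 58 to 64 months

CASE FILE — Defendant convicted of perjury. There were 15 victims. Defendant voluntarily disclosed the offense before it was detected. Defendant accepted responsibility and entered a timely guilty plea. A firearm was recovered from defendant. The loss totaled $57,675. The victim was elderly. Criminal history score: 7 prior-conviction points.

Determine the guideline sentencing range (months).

Base offense level for perjury: 9.
§1 does not apply.
§2 applies: 9 + 1 = 10.
§4 applies: 10 + 2 = 12.
§5 applies (level before this adjustment is 12 ≥ 12, so +4): 12 + 4 = 16.
§6 applies (level before this adjustment is 16 ≥ 16, so +3): 16 + 3 = 19.
§7 applies: 19 − 3 = 16.
§8 applies: 16 − 1 = 15.
Final offense level: 15.
Criminal history: 7 prior points → Category B (7-10).
Level 15 falls in the 15-17 band.
Grid: Level 15-17 × Category B = 37-49 months.

37-49 months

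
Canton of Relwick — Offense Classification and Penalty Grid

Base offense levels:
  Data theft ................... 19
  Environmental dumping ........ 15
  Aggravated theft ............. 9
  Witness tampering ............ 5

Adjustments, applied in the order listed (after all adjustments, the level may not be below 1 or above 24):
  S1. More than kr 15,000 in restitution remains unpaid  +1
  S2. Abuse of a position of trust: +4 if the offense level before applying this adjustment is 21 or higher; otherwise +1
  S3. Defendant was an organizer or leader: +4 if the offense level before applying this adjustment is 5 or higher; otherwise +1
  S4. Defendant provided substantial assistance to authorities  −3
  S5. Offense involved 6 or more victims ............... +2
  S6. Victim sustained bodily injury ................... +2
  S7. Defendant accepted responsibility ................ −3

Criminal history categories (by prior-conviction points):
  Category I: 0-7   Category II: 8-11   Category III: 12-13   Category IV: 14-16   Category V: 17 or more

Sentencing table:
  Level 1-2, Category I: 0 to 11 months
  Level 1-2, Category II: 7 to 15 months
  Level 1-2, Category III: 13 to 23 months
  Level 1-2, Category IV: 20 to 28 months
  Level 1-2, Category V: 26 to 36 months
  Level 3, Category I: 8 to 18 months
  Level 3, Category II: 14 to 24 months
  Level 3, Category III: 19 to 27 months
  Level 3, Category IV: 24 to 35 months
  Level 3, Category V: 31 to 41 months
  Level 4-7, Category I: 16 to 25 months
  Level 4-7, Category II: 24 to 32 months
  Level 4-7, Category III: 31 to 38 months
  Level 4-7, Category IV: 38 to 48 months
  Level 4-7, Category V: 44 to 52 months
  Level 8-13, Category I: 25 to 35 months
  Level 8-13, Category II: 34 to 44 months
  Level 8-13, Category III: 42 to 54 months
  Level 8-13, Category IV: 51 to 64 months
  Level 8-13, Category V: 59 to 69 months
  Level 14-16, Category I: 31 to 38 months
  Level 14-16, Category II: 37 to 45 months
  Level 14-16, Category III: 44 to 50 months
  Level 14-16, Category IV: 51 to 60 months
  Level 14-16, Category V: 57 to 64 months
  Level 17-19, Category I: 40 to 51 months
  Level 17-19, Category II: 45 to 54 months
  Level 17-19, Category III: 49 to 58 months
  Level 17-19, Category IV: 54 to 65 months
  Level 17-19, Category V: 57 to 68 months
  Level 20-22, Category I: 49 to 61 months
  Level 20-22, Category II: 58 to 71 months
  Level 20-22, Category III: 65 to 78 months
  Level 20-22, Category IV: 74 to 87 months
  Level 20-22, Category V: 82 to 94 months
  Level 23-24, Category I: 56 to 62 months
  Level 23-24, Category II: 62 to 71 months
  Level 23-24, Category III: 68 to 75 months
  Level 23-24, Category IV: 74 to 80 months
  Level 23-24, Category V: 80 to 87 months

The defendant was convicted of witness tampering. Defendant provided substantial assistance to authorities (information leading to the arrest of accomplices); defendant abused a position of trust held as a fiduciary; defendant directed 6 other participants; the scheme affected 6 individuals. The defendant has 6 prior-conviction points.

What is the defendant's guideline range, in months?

25-35 months

Base offense level for witness tampering: 5.
S1 does not apply.
S2 applies (level before this adjustment is 5 < 21, so +1): 5 + 1 = 6.
S3 applies (level before this adjustment is 6 ≥ 5, so +4): 6 + 4 = 10.
S4 applies: 10 − 3 = 7.
S5 applies: 7 + 2 = 9.
Final offense level: 9.
Criminal history: 6 prior points → Category I (0-7).
Level 9 falls in the 8-13 band.
Grid: Level 8-13 × Category I = 25-35 months.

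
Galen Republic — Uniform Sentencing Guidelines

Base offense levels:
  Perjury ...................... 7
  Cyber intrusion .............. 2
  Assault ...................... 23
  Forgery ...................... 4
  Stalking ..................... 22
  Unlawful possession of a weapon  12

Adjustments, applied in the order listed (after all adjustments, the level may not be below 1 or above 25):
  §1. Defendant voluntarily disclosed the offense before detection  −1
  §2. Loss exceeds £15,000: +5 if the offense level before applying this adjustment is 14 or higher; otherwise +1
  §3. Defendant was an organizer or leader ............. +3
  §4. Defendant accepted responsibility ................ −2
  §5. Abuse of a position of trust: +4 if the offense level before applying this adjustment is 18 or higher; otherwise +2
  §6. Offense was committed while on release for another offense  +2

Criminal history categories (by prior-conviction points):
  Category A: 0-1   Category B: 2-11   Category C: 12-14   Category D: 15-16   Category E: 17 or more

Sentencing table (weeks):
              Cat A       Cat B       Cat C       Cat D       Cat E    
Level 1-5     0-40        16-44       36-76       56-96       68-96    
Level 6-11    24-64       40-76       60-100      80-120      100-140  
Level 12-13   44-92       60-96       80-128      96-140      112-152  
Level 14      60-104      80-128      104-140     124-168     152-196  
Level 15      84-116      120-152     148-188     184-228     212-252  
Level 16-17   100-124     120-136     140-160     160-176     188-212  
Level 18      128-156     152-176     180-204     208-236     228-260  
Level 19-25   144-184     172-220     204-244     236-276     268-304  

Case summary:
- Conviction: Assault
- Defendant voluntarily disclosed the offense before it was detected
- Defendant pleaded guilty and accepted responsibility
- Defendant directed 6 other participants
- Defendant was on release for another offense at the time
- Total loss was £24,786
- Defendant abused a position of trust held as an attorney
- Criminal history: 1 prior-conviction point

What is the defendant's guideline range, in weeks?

144-184 weeks

Base offense level for assault: 23.
§1 applies: 23 − 1 = 22.
§2 applies (level before this adjustment is 22 ≥ 14, so +5): 22 + 5 = 27.
§3 applies: 27 + 3 = 30.
§4 applies: 30 − 2 = 28.
§5 applies (level before this adjustment is 28 ≥ 18, so +4): 28 + 4 = 32.
§6 applies: 32 + 2 = 34.
Level 34 exceeds the maximum of 25; capped at 25.
Final offense level: 25.
Criminal history: 1 prior point → Category A (0-1).
Level 25 falls in the 19-25 band.
Grid: Level 19-25 × Category A = 144-184 weeks.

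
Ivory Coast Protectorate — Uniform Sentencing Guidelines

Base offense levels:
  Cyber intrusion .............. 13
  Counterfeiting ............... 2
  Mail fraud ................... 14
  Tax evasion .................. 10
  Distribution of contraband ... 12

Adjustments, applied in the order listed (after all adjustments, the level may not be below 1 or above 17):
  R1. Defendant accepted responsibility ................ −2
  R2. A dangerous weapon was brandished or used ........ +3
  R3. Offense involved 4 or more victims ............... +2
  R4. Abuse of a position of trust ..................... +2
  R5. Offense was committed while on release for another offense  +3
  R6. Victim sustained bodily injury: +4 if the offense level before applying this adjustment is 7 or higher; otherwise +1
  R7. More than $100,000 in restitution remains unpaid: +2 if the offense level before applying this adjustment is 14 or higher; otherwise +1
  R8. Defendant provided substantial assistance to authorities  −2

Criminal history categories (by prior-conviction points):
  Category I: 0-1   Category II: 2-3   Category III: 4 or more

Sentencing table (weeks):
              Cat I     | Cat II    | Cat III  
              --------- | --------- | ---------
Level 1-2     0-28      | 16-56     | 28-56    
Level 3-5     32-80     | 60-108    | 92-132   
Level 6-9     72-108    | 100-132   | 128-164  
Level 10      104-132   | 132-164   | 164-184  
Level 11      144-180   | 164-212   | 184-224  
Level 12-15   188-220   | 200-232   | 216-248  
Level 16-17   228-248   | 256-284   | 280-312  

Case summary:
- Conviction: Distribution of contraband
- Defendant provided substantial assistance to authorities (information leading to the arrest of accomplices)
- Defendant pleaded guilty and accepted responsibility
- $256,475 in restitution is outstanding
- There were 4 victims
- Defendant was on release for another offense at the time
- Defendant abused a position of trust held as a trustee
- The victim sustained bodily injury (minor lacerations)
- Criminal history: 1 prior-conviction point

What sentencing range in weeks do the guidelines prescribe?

228-248 weeks

Base offense level for distribution of contraband: 12.
R1 applies: 12 − 2 = 10.
R3 applies: 10 + 2 = 12.
R4 applies: 12 + 2 = 14.
R5 applies: 14 + 3 = 17.
R6 applies (level before this adjustment is 17 ≥ 7, so +4): 17 + 4 = 21.
R7 applies (level before this adjustment is 21 ≥ 14, so +2): 21 + 2 = 23.
R8 applies: 23 − 2 = 21.
Level 21 exceeds the maximum of 17; capped at 17.
Final offense level: 17.
Criminal history: 1 prior point → Category I (0-1).
Level 17 falls in the 16-17 band.
Grid: Level 16-17 × Category I = 228-248 weeks.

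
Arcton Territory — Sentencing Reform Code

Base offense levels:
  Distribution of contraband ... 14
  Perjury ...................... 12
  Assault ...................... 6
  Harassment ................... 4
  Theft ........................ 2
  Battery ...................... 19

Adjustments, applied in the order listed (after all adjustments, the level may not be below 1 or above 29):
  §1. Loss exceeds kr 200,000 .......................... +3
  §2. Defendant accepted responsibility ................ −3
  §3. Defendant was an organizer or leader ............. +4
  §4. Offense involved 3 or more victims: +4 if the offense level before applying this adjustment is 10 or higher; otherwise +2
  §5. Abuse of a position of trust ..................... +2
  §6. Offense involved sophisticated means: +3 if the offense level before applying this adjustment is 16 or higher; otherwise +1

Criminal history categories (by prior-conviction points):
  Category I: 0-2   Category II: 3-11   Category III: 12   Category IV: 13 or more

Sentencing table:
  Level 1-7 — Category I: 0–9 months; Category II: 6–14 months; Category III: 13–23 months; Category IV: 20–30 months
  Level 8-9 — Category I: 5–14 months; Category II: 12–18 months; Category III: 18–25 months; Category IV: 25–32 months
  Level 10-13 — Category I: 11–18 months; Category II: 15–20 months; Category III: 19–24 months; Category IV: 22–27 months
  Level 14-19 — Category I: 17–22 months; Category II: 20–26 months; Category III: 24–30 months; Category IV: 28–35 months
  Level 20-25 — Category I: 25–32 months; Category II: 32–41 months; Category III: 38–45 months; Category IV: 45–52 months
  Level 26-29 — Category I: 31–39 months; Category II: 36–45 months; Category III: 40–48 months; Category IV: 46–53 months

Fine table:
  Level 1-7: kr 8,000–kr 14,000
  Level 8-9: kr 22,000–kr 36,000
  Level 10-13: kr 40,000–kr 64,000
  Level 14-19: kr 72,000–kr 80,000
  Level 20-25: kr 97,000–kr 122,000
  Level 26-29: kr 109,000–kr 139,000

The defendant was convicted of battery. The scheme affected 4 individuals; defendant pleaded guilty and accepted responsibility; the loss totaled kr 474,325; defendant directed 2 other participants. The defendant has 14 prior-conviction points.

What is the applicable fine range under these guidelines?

kr 109,000–kr 139,000

Base offense level for battery: 19.
§1 applies: 19 + 3 = 22.
§2 applies: 22 − 3 = 19.
§3 applies: 19 + 4 = 23.
§4 applies (level before this adjustment is 23 ≥ 10, so +4): 23 + 4 = 27.
§6 does not apply.
Final offense level: 27.
Level 27 falls in the 26-29 band.
Fine table: Level 26-29 → kr 109,000–kr 139,000.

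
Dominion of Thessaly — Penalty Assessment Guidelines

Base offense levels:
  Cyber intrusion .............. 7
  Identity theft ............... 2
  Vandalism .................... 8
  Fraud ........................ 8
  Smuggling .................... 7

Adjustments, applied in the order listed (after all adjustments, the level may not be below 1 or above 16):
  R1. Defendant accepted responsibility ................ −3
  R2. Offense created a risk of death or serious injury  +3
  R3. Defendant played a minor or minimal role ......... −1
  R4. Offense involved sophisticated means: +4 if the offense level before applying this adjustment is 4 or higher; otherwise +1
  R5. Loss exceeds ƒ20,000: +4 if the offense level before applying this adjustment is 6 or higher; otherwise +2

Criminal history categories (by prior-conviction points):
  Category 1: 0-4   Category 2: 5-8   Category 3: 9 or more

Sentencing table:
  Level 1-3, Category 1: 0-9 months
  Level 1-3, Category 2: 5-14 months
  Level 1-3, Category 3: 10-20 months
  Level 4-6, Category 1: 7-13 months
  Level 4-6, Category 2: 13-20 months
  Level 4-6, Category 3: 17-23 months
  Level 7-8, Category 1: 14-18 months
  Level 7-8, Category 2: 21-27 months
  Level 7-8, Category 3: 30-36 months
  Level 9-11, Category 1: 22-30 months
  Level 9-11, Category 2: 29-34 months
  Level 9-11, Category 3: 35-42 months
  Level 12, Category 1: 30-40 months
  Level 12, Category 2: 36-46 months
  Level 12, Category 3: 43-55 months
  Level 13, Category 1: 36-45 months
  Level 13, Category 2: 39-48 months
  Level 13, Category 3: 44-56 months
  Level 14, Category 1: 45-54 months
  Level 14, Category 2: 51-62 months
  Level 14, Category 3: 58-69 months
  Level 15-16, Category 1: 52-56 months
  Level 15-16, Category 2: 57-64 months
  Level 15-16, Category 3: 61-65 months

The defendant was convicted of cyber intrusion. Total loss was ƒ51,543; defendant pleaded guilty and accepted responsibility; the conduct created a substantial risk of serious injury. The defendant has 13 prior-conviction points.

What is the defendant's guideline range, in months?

Base offense level for cyber intrusion: 7.
R1 applies: 7 − 3 = 4.
R2 applies: 4 + 3 = 7.
R3 does not apply.
R4 does not apply.
R5 applies (level before this adjustment is 7 ≥ 6, so +4): 7 + 4 = 11.
Final offense level: 11.
Criminal history: 13 prior points → Category 3 (9+).
Level 11 falls in the 9-11 band.
Grid: Level 9-11 × Category 3 = 35-42 months.

35-42 months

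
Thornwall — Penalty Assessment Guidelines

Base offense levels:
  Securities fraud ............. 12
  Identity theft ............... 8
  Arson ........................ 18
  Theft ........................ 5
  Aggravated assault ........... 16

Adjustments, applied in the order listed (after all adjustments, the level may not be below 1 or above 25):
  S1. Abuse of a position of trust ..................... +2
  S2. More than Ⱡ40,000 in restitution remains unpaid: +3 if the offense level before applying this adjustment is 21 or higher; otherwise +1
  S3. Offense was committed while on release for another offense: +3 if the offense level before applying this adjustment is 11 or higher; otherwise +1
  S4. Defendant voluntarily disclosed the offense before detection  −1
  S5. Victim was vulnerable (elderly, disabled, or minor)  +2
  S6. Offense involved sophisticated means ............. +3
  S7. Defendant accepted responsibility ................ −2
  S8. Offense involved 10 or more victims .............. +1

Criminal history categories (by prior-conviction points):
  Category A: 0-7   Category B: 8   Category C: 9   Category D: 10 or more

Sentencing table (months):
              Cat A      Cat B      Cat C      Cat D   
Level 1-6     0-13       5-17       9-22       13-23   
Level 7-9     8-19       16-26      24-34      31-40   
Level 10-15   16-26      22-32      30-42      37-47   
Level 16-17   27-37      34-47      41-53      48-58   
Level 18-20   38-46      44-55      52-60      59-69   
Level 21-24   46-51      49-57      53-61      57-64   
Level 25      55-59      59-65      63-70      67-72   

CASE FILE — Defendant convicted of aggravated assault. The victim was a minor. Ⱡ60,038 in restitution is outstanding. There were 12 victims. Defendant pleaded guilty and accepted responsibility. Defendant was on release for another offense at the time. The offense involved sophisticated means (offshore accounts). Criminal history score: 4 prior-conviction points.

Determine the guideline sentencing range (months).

Base offense level for aggravated assault: 16.
S1 does not apply.
S2 applies (level before this adjustment is 16 < 21, so +1): 16 + 1 = 17.
S3 applies (level before this adjustment is 17 ≥ 11, so +3): 17 + 3 = 20.
S4 does not apply.
S5 applies: 20 + 2 = 22.
S6 applies: 22 + 3 = 25.
S7 applies: 25 − 2 = 23.
S8 applies: 23 + 1 = 24.
Final offense level: 24.
Criminal history: 4 prior points → Category A (0-7).
Level 24 falls in the 21-24 band.
Grid: Level 21-24 × Category A = 46-51 months.

46-51 months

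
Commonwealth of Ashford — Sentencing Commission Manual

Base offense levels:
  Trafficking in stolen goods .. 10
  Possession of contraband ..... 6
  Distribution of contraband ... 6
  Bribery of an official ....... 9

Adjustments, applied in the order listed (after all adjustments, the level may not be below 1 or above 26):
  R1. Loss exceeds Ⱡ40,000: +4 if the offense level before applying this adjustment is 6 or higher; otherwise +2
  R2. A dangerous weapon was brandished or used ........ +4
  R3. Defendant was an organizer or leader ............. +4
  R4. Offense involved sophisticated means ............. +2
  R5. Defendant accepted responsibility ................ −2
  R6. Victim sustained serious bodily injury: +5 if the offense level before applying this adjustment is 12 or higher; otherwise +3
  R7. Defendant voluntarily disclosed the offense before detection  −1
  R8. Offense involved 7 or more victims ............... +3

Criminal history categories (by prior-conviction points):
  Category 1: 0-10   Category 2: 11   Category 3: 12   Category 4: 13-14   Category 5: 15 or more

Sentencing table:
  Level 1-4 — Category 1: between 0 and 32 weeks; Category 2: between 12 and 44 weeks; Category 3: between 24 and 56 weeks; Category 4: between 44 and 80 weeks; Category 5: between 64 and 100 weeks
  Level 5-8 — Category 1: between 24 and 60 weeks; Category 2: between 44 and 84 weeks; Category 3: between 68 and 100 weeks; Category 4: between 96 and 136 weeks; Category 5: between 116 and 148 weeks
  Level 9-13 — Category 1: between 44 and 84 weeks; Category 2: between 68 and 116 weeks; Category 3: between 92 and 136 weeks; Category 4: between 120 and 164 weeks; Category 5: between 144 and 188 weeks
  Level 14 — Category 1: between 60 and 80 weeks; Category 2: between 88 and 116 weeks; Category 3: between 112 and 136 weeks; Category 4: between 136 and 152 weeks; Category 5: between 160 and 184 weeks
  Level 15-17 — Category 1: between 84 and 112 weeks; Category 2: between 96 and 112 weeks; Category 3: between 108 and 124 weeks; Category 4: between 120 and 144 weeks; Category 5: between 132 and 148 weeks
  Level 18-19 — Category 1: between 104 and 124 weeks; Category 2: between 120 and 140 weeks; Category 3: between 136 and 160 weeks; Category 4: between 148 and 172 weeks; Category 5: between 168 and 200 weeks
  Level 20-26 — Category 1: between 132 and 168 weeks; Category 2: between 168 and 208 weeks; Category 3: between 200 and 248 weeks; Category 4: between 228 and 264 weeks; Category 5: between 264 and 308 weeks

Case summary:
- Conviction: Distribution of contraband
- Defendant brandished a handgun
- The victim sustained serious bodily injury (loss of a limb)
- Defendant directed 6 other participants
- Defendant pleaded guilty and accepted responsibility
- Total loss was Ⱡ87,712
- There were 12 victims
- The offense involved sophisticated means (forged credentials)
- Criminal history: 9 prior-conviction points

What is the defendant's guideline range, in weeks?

Base offense level for distribution of contraband: 6.
R1 applies (level before this adjustment is 6 ≥ 6, so +4): 6 + 4 = 10.
R2 applies: 10 + 4 = 14.
R3 applies: 14 + 4 = 18.
R4 applies: 18 + 2 = 20.
R5 applies: 20 − 2 = 18.
R6 applies (level before this adjustment is 18 ≥ 12, so +5): 18 + 5 = 23.
R8 applies: 23 + 3 = 26.
Final offense level: 26.
Criminal history: 9 prior points → Category 1 (0-10).
Level 26 falls in the 20-26 band.
Grid: Level 20-26 × Category 1 = 132-168 weeks.

132-168 weeks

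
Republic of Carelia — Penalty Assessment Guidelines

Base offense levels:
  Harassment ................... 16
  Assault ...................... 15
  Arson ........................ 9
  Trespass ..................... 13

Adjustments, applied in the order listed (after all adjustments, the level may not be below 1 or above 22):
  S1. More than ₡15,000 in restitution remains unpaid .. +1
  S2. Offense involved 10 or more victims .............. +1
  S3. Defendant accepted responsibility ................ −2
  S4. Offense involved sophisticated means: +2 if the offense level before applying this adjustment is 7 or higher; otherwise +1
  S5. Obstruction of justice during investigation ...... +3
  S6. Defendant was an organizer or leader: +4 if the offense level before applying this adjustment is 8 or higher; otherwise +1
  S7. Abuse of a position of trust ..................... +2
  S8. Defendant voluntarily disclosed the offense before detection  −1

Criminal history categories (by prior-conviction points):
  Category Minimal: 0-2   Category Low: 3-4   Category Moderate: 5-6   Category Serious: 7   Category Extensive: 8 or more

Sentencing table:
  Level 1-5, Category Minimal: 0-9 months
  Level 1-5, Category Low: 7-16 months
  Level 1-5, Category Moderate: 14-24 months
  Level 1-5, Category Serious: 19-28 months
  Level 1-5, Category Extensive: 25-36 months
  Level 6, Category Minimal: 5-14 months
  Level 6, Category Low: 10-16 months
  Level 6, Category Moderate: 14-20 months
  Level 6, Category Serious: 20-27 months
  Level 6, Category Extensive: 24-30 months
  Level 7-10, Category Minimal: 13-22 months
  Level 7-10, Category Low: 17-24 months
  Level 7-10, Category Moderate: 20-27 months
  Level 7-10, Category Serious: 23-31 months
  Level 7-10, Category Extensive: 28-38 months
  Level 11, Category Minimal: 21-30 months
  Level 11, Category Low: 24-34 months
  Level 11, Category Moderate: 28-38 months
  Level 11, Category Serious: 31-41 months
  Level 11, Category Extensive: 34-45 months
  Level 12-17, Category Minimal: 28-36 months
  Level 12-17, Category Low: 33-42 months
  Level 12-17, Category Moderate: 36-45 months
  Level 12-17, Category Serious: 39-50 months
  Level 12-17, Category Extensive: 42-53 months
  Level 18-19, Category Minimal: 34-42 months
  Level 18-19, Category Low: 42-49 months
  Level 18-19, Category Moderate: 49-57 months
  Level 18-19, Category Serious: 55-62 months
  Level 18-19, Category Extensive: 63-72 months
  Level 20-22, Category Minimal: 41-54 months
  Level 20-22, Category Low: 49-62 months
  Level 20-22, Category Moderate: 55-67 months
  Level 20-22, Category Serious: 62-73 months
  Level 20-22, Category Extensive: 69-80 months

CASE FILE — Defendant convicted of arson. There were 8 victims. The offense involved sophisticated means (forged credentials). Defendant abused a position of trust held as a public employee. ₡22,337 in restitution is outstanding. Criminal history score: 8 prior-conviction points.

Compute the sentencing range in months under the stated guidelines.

42-53 months

Base offense level for arson: 9.
S1 applies: 9 + 1 = 10.
S2 does not apply.
S3 does not apply.
S4 applies (level before this adjustment is 10 ≥ 7, so +2): 10 + 2 = 12.
S5 does not apply.
S6 does not apply.
S7 applies: 12 + 2 = 14.
Final offense level: 14.
Criminal history: 8 prior points → Category Extensive (8+).
Level 14 falls in the 12-17 band.
Grid: Level 12-17 × Category Extensive = 42-53 months.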